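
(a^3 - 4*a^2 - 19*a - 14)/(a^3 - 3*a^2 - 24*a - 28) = (a + 1)/(a + 2)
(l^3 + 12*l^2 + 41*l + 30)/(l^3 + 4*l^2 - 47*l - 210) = (l + 1)/(l - 7)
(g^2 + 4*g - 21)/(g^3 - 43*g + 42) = (g - 3)/(g^2 - 7*g + 6)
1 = 1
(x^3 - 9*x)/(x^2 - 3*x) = x + 3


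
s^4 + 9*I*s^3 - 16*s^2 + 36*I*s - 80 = (s - 2*I)*(s + 2*I)*(s + 4*I)*(s + 5*I)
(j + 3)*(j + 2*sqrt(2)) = j^2 + 2*sqrt(2)*j + 3*j + 6*sqrt(2)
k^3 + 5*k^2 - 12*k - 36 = (k - 3)*(k + 2)*(k + 6)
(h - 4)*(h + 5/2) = h^2 - 3*h/2 - 10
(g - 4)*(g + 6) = g^2 + 2*g - 24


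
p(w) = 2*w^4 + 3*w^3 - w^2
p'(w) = 8*w^3 + 9*w^2 - 2*w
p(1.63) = 24.45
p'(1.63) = 55.30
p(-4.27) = 413.08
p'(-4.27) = -450.20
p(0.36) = 0.04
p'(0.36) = 0.82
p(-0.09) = -0.01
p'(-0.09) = 0.25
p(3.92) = 637.59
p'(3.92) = 612.35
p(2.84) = 190.76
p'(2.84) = 250.16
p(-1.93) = 2.46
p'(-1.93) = -20.13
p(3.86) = 601.63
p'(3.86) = 586.48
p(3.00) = 234.00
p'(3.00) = 291.00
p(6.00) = 3204.00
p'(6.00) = 2040.00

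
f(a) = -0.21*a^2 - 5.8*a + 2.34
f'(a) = -0.42*a - 5.8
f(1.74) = -8.39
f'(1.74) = -6.53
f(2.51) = -13.54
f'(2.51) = -6.85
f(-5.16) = 26.68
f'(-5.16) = -3.63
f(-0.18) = 3.38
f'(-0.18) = -5.72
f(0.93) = -3.24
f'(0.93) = -6.19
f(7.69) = -54.68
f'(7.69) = -9.03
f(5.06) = -32.38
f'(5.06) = -7.93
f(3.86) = -23.18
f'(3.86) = -7.42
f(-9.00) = 37.53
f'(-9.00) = -2.02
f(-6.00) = 29.58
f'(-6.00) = -3.28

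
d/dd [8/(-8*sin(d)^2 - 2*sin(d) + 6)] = 4*(8*sin(d) + 1)*cos(d)/(4*sin(d)^2 + sin(d) - 3)^2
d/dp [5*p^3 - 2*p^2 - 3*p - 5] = 15*p^2 - 4*p - 3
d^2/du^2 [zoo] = 0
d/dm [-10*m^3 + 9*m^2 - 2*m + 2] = -30*m^2 + 18*m - 2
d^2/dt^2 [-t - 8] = 0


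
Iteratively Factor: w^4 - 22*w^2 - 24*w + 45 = (w - 1)*(w^3 + w^2 - 21*w - 45) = (w - 1)*(w + 3)*(w^2 - 2*w - 15) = (w - 1)*(w + 3)^2*(w - 5)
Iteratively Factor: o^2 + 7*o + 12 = (o + 3)*(o + 4)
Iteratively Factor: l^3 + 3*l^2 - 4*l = (l - 1)*(l^2 + 4*l) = (l - 1)*(l + 4)*(l)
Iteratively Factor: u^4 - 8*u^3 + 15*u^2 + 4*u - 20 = (u + 1)*(u^3 - 9*u^2 + 24*u - 20) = (u - 2)*(u + 1)*(u^2 - 7*u + 10) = (u - 5)*(u - 2)*(u + 1)*(u - 2)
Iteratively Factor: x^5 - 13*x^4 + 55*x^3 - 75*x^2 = (x)*(x^4 - 13*x^3 + 55*x^2 - 75*x) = x*(x - 5)*(x^3 - 8*x^2 + 15*x) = x^2*(x - 5)*(x^2 - 8*x + 15) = x^2*(x - 5)*(x - 3)*(x - 5)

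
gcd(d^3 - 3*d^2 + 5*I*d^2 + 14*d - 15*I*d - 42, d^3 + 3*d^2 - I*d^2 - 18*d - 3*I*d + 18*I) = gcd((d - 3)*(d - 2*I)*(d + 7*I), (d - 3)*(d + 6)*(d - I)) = d - 3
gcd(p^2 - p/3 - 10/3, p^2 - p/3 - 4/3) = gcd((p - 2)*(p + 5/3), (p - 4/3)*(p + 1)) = 1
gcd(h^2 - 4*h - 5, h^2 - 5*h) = h - 5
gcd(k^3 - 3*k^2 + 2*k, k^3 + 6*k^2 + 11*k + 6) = 1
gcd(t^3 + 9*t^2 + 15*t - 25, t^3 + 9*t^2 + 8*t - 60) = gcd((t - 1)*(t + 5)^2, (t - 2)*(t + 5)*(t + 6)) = t + 5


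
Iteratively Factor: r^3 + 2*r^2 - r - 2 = (r + 2)*(r^2 - 1) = (r - 1)*(r + 2)*(r + 1)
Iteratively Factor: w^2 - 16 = (w - 4)*(w + 4)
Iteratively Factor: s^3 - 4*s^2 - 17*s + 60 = (s - 3)*(s^2 - s - 20) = (s - 3)*(s + 4)*(s - 5)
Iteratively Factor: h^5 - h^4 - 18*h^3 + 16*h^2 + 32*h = (h + 1)*(h^4 - 2*h^3 - 16*h^2 + 32*h) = (h - 2)*(h + 1)*(h^3 - 16*h) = (h - 4)*(h - 2)*(h + 1)*(h^2 + 4*h) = (h - 4)*(h - 2)*(h + 1)*(h + 4)*(h)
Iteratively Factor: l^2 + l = (l)*(l + 1)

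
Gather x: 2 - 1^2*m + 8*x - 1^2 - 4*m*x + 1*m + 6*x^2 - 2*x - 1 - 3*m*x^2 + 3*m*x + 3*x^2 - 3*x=x^2*(9 - 3*m) + x*(3 - m)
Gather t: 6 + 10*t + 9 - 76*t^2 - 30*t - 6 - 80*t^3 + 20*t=-80*t^3 - 76*t^2 + 9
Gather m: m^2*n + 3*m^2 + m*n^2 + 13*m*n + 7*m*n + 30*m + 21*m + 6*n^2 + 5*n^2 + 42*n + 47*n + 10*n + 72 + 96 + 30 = m^2*(n + 3) + m*(n^2 + 20*n + 51) + 11*n^2 + 99*n + 198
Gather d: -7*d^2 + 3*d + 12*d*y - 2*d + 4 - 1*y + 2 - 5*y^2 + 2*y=-7*d^2 + d*(12*y + 1) - 5*y^2 + y + 6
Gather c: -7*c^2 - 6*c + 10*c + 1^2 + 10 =-7*c^2 + 4*c + 11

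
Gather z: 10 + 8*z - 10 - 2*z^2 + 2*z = -2*z^2 + 10*z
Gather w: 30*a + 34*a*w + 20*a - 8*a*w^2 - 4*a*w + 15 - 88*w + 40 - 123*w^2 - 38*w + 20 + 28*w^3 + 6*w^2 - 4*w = 50*a + 28*w^3 + w^2*(-8*a - 117) + w*(30*a - 130) + 75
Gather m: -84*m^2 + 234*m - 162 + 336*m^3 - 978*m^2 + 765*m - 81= 336*m^3 - 1062*m^2 + 999*m - 243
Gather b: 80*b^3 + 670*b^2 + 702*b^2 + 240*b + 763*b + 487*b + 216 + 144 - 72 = 80*b^3 + 1372*b^2 + 1490*b + 288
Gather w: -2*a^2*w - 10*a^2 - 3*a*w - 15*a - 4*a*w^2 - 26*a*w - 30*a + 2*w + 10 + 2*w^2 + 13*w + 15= -10*a^2 - 45*a + w^2*(2 - 4*a) + w*(-2*a^2 - 29*a + 15) + 25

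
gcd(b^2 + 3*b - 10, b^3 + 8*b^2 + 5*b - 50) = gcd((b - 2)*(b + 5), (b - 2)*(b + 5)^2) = b^2 + 3*b - 10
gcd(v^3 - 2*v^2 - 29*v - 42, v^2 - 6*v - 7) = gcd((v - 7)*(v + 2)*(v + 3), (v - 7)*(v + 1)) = v - 7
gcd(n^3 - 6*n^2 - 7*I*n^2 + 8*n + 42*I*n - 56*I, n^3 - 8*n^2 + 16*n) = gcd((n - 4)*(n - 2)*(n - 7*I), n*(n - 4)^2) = n - 4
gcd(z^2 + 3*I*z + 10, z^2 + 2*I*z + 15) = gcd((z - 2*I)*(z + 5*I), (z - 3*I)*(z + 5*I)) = z + 5*I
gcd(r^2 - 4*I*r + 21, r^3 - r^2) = 1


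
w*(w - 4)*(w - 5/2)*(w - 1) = w^4 - 15*w^3/2 + 33*w^2/2 - 10*w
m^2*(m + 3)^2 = m^4 + 6*m^3 + 9*m^2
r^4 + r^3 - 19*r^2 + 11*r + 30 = (r - 3)*(r - 2)*(r + 1)*(r + 5)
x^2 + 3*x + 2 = (x + 1)*(x + 2)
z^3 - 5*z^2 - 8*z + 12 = (z - 6)*(z - 1)*(z + 2)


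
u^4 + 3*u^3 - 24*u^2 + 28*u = u*(u - 2)^2*(u + 7)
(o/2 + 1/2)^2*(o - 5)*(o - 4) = o^4/4 - 7*o^3/4 + 3*o^2/4 + 31*o/4 + 5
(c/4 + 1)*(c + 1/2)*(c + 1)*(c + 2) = c^4/4 + 15*c^3/8 + 35*c^2/8 + 15*c/4 + 1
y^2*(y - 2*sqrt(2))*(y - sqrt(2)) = y^4 - 3*sqrt(2)*y^3 + 4*y^2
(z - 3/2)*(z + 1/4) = z^2 - 5*z/4 - 3/8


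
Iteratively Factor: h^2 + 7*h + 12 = (h + 4)*(h + 3)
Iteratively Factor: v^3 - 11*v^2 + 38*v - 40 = (v - 4)*(v^2 - 7*v + 10) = (v - 5)*(v - 4)*(v - 2)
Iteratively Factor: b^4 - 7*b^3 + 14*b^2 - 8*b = (b - 1)*(b^3 - 6*b^2 + 8*b) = (b - 4)*(b - 1)*(b^2 - 2*b) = (b - 4)*(b - 2)*(b - 1)*(b)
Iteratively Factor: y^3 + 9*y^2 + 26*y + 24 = (y + 3)*(y^2 + 6*y + 8) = (y + 2)*(y + 3)*(y + 4)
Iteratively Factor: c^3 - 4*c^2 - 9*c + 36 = (c - 4)*(c^2 - 9) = (c - 4)*(c - 3)*(c + 3)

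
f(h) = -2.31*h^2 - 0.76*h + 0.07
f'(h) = -4.62*h - 0.76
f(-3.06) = -19.23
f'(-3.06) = 13.38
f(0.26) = -0.28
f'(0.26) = -1.96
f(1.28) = -4.69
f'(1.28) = -6.67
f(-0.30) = 0.09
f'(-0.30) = 0.63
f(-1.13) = -2.02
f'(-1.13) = 4.46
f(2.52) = -16.51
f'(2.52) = -12.40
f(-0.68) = -0.48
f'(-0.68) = 2.38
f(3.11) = -24.64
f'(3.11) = -15.13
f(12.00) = -341.69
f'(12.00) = -56.20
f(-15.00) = -508.28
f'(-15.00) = 68.54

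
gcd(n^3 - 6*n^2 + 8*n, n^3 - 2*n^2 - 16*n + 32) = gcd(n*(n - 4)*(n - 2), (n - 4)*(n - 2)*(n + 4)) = n^2 - 6*n + 8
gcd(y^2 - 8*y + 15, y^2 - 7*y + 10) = y - 5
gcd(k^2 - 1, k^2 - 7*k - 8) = k + 1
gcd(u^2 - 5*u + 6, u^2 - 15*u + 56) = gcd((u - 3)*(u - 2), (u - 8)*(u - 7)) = 1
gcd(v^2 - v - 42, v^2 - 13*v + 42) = v - 7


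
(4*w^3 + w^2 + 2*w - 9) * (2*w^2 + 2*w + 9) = 8*w^5 + 10*w^4 + 42*w^3 - 5*w^2 - 81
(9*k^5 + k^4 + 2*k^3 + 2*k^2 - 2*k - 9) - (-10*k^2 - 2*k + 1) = 9*k^5 + k^4 + 2*k^3 + 12*k^2 - 10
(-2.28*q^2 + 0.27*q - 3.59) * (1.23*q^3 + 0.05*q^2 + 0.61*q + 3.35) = -2.8044*q^5 + 0.2181*q^4 - 5.793*q^3 - 7.6528*q^2 - 1.2854*q - 12.0265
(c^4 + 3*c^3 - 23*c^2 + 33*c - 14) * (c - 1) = c^5 + 2*c^4 - 26*c^3 + 56*c^2 - 47*c + 14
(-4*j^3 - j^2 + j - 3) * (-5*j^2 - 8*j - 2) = 20*j^5 + 37*j^4 + 11*j^3 + 9*j^2 + 22*j + 6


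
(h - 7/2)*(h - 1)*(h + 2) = h^3 - 5*h^2/2 - 11*h/2 + 7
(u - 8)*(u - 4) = u^2 - 12*u + 32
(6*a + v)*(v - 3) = 6*a*v - 18*a + v^2 - 3*v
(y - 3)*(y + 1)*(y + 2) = y^3 - 7*y - 6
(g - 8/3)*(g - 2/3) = g^2 - 10*g/3 + 16/9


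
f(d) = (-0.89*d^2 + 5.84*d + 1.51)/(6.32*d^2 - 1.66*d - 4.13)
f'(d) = (1.66 - 12.64*d)*(-0.89*d^2 + 5.84*d + 1.51)/(6.32*d^2 - 1.66*d - 4.13)^2 + (5.84 - 1.78*d)/(6.32*d^2 - 1.66*d - 4.13)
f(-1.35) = -0.83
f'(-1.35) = -0.76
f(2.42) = 0.36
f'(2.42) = -0.31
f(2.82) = 0.26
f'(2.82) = -0.20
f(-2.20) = -0.52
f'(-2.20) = -0.18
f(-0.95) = -1.54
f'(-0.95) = -4.28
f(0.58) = -1.55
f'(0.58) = -4.58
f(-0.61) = 3.11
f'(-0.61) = -47.14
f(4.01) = 0.12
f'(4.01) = -0.08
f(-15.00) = -0.20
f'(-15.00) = -0.00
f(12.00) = -0.06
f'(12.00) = -0.01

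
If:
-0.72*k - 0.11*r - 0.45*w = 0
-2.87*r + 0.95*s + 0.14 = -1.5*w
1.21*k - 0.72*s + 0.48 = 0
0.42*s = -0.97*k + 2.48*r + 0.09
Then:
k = 0.18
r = 0.20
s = 0.96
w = -0.33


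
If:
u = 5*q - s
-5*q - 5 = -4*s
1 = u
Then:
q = 3/5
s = 2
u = 1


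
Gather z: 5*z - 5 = 5*z - 5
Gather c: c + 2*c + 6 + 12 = 3*c + 18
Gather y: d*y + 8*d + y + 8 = 8*d + y*(d + 1) + 8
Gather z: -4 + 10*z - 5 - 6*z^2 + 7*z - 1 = -6*z^2 + 17*z - 10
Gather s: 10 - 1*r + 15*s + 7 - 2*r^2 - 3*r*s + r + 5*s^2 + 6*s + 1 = -2*r^2 + 5*s^2 + s*(21 - 3*r) + 18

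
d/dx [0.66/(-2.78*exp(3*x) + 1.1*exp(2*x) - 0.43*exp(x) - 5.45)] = (5.5044*exp(2*x) - 1.452*exp(x) + 0.2838)*exp(x)/(2.78*exp(3*x) - 1.1*exp(2*x) + 0.43*exp(x) + 5.45)^2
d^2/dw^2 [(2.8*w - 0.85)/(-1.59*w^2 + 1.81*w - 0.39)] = (-(2.8*w - 0.85)*(3.18*w - 1.81)*(6.36*w - 3.62) + (26.712*w - 12.839)*(1.59*w^2 - 1.81*w + 0.39))/(1.59*w^2 - 1.81*w + 0.39)^3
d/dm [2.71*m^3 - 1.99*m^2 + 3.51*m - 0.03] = 8.13*m^2 - 3.98*m + 3.51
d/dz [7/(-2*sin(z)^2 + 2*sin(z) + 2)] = 7*(2*sin(z) - 1)*cos(z)/(2*(sin(z) + cos(z)^2)^2)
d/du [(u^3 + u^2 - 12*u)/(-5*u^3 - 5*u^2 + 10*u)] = 2*(-2*u - 1)/(u^4 + 2*u^3 - 3*u^2 - 4*u + 4)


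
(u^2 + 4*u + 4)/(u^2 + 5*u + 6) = (u + 2)/(u + 3)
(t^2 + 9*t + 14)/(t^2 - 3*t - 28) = (t^2 + 9*t + 14)/(t^2 - 3*t - 28)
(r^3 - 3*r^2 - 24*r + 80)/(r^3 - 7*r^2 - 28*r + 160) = (r - 4)/(r - 8)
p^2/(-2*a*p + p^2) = p/(-2*a + p)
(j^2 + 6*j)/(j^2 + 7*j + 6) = j/(j + 1)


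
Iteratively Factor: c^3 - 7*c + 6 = (c + 3)*(c^2 - 3*c + 2) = (c - 2)*(c + 3)*(c - 1)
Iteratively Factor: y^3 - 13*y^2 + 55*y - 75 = (y - 3)*(y^2 - 10*y + 25) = (y - 5)*(y - 3)*(y - 5)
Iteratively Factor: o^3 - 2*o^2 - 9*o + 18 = (o - 3)*(o^2 + o - 6) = (o - 3)*(o + 3)*(o - 2)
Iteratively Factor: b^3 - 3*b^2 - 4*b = (b - 4)*(b^2 + b) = b*(b - 4)*(b + 1)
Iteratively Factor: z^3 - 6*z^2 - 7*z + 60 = (z + 3)*(z^2 - 9*z + 20) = (z - 5)*(z + 3)*(z - 4)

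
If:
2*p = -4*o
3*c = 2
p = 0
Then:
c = 2/3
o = 0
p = 0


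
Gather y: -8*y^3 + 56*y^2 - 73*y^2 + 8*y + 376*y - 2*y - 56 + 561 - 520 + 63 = -8*y^3 - 17*y^2 + 382*y + 48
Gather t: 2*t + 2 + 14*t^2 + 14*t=14*t^2 + 16*t + 2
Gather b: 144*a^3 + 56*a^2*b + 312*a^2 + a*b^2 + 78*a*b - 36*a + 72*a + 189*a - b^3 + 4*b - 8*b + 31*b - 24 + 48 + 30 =144*a^3 + 312*a^2 + a*b^2 + 225*a - b^3 + b*(56*a^2 + 78*a + 27) + 54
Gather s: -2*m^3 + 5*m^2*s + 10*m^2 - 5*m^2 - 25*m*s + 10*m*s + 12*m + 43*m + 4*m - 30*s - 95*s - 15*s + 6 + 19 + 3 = -2*m^3 + 5*m^2 + 59*m + s*(5*m^2 - 15*m - 140) + 28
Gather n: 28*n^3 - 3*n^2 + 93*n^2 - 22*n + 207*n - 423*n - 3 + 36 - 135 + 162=28*n^3 + 90*n^2 - 238*n + 60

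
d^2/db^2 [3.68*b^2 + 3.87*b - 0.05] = 7.36000000000000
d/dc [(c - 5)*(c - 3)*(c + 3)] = 3*c^2 - 10*c - 9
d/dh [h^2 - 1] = 2*h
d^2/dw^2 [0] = 0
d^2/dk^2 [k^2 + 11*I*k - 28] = 2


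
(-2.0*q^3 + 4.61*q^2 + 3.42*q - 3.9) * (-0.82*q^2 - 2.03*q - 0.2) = 1.64*q^5 + 0.279799999999999*q^4 - 11.7627*q^3 - 4.6666*q^2 + 7.233*q + 0.78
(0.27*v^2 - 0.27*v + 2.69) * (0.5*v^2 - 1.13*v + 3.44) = 0.135*v^4 - 0.4401*v^3 + 2.5789*v^2 - 3.9685*v + 9.2536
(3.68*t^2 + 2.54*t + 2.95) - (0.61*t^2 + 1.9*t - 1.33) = 3.07*t^2 + 0.64*t + 4.28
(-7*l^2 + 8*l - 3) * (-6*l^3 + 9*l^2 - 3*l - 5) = 42*l^5 - 111*l^4 + 111*l^3 - 16*l^2 - 31*l + 15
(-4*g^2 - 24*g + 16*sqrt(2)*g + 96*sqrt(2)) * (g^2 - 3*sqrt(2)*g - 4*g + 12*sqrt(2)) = -4*g^4 - 8*g^3 + 28*sqrt(2)*g^3 + 56*sqrt(2)*g^2 - 672*sqrt(2)*g - 192*g + 2304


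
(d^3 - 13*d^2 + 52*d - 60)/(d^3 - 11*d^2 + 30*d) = (d - 2)/d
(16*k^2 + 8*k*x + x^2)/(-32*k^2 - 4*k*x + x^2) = (4*k + x)/(-8*k + x)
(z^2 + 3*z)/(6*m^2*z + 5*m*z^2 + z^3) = (z + 3)/(6*m^2 + 5*m*z + z^2)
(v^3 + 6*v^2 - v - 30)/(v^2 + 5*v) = v + 1 - 6/v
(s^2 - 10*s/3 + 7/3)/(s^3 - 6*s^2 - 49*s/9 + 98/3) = 3*(s - 1)/(3*s^2 - 11*s - 42)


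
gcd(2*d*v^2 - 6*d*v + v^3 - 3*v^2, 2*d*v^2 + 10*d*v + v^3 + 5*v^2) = 2*d*v + v^2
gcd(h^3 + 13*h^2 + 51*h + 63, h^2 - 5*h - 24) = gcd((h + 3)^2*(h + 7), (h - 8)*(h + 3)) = h + 3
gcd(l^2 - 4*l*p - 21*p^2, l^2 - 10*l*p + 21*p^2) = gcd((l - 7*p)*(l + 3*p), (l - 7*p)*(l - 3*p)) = -l + 7*p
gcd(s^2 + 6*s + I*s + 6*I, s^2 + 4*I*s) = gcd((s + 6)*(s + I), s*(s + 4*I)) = 1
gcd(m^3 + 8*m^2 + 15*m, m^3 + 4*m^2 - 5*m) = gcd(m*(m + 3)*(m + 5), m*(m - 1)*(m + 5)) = m^2 + 5*m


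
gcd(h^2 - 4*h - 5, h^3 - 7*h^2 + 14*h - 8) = 1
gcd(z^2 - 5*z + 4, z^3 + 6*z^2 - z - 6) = z - 1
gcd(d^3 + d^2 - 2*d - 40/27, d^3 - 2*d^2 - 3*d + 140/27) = d^2 + d/3 - 20/9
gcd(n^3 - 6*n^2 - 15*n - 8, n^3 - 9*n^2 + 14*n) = 1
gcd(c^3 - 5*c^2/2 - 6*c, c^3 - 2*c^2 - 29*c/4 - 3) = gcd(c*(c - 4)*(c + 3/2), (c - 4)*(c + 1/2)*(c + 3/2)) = c^2 - 5*c/2 - 6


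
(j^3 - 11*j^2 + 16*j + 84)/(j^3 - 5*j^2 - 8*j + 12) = (j - 7)/(j - 1)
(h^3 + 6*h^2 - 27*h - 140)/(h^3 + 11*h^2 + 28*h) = (h - 5)/h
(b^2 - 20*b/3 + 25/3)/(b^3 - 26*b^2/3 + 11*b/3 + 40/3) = (b - 5)/(b^2 - 7*b - 8)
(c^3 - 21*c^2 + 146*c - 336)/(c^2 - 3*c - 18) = (c^2 - 15*c + 56)/(c + 3)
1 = 1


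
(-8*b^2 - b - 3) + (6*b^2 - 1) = -2*b^2 - b - 4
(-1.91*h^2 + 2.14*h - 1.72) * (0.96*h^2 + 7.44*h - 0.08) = -1.8336*h^4 - 12.156*h^3 + 14.4232*h^2 - 12.968*h + 0.1376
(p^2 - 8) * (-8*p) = -8*p^3 + 64*p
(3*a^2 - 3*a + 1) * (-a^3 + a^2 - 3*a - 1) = -3*a^5 + 6*a^4 - 13*a^3 + 7*a^2 - 1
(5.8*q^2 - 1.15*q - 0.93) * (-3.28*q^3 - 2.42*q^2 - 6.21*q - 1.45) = -19.024*q^5 - 10.264*q^4 - 30.1846*q^3 + 0.9821*q^2 + 7.4428*q + 1.3485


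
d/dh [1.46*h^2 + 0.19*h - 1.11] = 2.92*h + 0.19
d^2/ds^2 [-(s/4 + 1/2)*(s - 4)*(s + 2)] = -3*s/2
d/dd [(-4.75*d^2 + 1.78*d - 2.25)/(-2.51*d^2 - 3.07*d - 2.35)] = (19.0503*d^2 + 11.03*d - 11.0905)/(6.3001*d^4 + 15.4114*d^3 + 21.2219*d^2 + 14.429*d + 5.5225)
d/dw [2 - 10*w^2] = -20*w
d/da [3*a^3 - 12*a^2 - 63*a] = 9*a^2 - 24*a - 63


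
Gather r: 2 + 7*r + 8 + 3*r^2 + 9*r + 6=3*r^2 + 16*r + 16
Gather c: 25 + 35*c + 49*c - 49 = 84*c - 24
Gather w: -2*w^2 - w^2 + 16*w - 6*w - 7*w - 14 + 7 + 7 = -3*w^2 + 3*w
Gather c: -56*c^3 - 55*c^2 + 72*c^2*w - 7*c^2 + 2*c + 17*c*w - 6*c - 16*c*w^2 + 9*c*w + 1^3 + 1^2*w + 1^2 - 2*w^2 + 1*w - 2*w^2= -56*c^3 + c^2*(72*w - 62) + c*(-16*w^2 + 26*w - 4) - 4*w^2 + 2*w + 2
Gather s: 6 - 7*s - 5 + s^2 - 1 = s^2 - 7*s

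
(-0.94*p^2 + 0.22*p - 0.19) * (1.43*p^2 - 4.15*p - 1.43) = -1.3442*p^4 + 4.2156*p^3 + 0.1595*p^2 + 0.4739*p + 0.2717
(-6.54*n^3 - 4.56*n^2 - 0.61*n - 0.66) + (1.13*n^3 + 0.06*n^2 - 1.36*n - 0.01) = -5.41*n^3 - 4.5*n^2 - 1.97*n - 0.67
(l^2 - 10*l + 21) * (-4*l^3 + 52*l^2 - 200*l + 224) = -4*l^5 + 92*l^4 - 804*l^3 + 3316*l^2 - 6440*l + 4704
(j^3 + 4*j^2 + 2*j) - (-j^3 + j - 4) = 2*j^3 + 4*j^2 + j + 4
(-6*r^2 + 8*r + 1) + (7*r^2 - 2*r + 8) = r^2 + 6*r + 9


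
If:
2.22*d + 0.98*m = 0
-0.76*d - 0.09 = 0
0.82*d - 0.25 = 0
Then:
No Solution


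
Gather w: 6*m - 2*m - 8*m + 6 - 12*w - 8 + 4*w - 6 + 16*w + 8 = -4*m + 8*w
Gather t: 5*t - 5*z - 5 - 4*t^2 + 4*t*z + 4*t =-4*t^2 + t*(4*z + 9) - 5*z - 5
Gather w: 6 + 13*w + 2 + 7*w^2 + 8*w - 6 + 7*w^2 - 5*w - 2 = 14*w^2 + 16*w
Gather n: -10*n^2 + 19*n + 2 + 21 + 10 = -10*n^2 + 19*n + 33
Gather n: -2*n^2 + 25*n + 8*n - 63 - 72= -2*n^2 + 33*n - 135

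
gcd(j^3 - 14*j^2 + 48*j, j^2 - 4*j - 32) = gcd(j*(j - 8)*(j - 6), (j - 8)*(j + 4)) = j - 8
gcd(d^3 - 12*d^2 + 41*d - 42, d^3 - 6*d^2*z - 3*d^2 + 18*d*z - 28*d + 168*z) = d - 7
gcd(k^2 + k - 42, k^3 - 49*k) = k + 7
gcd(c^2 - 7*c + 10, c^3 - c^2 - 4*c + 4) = c - 2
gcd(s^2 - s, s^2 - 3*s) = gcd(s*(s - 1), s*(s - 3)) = s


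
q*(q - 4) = q^2 - 4*q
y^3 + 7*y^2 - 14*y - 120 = (y - 4)*(y + 5)*(y + 6)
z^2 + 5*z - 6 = (z - 1)*(z + 6)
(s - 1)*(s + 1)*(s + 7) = s^3 + 7*s^2 - s - 7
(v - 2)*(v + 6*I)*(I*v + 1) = I*v^3 - 5*v^2 - 2*I*v^2 + 10*v + 6*I*v - 12*I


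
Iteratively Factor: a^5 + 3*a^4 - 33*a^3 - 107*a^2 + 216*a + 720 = (a - 5)*(a^4 + 8*a^3 + 7*a^2 - 72*a - 144) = (a - 5)*(a + 4)*(a^3 + 4*a^2 - 9*a - 36) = (a - 5)*(a + 4)^2*(a^2 - 9) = (a - 5)*(a - 3)*(a + 4)^2*(a + 3)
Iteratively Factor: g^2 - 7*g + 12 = (g - 4)*(g - 3)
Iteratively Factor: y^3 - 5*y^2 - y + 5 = (y + 1)*(y^2 - 6*y + 5) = (y - 5)*(y + 1)*(y - 1)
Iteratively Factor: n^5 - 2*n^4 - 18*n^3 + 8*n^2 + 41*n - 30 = (n + 2)*(n^4 - 4*n^3 - 10*n^2 + 28*n - 15) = (n + 2)*(n + 3)*(n^3 - 7*n^2 + 11*n - 5) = (n - 1)*(n + 2)*(n + 3)*(n^2 - 6*n + 5) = (n - 1)^2*(n + 2)*(n + 3)*(n - 5)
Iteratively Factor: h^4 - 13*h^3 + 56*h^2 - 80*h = (h - 5)*(h^3 - 8*h^2 + 16*h) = h*(h - 5)*(h^2 - 8*h + 16) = h*(h - 5)*(h - 4)*(h - 4)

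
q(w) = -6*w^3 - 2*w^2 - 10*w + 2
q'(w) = -18*w^2 - 4*w - 10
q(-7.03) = 2058.03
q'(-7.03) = -871.46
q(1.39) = -31.88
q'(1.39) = -50.34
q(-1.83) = 50.37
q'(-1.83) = -62.96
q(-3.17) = 204.73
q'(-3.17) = -178.20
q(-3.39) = 246.67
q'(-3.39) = -203.30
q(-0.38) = 5.84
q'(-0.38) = -11.08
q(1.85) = -61.33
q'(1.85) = -79.00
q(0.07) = 1.29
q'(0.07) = -10.37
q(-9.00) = 4304.00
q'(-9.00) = -1432.00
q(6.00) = -1426.00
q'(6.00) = -682.00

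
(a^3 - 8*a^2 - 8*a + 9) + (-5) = a^3 - 8*a^2 - 8*a + 4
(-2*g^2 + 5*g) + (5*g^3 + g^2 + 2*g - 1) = 5*g^3 - g^2 + 7*g - 1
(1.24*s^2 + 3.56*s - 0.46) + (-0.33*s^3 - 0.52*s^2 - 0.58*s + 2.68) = -0.33*s^3 + 0.72*s^2 + 2.98*s + 2.22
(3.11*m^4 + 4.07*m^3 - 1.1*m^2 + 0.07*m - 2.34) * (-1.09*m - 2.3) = -3.3899*m^5 - 11.5893*m^4 - 8.162*m^3 + 2.4537*m^2 + 2.3896*m + 5.382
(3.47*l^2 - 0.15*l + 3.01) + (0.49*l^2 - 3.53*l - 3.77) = 3.96*l^2 - 3.68*l - 0.76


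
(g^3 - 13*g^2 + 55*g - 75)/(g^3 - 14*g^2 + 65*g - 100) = (g - 3)/(g - 4)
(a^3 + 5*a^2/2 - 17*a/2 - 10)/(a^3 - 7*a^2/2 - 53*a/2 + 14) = (2*a^2 - 3*a - 5)/(2*a^2 - 15*a + 7)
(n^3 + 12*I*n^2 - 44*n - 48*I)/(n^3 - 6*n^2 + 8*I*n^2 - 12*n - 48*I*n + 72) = (n + 4*I)/(n - 6)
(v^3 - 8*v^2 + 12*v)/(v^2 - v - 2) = v*(v - 6)/(v + 1)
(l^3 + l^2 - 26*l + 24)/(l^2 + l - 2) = (l^2 + 2*l - 24)/(l + 2)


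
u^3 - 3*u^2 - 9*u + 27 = (u - 3)^2*(u + 3)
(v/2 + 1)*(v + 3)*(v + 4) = v^3/2 + 9*v^2/2 + 13*v + 12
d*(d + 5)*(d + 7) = d^3 + 12*d^2 + 35*d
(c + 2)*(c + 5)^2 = c^3 + 12*c^2 + 45*c + 50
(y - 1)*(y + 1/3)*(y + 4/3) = y^3 + 2*y^2/3 - 11*y/9 - 4/9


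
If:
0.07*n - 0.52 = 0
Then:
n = 7.43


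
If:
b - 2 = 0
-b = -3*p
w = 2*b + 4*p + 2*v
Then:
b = 2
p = 2/3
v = w/2 - 10/3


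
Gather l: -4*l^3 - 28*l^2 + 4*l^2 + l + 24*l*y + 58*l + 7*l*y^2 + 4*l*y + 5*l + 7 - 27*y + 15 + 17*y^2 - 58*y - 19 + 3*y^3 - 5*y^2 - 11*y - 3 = -4*l^3 - 24*l^2 + l*(7*y^2 + 28*y + 64) + 3*y^3 + 12*y^2 - 96*y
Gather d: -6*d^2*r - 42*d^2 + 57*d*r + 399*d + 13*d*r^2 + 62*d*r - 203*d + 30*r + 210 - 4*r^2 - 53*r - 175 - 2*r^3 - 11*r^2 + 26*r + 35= d^2*(-6*r - 42) + d*(13*r^2 + 119*r + 196) - 2*r^3 - 15*r^2 + 3*r + 70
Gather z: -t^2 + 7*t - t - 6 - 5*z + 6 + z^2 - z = -t^2 + 6*t + z^2 - 6*z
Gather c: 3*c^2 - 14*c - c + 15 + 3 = 3*c^2 - 15*c + 18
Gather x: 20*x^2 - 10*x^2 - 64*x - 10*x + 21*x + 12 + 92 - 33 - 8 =10*x^2 - 53*x + 63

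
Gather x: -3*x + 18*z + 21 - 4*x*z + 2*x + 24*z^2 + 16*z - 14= x*(-4*z - 1) + 24*z^2 + 34*z + 7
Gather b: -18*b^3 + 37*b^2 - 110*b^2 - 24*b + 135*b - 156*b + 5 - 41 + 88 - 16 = -18*b^3 - 73*b^2 - 45*b + 36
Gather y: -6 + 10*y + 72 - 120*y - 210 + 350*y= 240*y - 144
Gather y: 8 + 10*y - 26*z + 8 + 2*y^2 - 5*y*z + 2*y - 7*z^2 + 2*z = 2*y^2 + y*(12 - 5*z) - 7*z^2 - 24*z + 16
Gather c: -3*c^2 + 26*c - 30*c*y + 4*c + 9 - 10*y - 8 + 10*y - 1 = -3*c^2 + c*(30 - 30*y)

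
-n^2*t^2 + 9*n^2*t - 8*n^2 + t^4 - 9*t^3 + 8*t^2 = (-n + t)*(n + t)*(t - 8)*(t - 1)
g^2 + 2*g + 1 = (g + 1)^2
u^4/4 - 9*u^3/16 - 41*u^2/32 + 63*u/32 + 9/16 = (u/4 + 1/2)*(u - 3)*(u - 3/2)*(u + 1/4)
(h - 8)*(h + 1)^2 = h^3 - 6*h^2 - 15*h - 8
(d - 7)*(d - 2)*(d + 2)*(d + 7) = d^4 - 53*d^2 + 196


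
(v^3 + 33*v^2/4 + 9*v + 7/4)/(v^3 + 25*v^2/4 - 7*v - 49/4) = (4*v + 1)/(4*v - 7)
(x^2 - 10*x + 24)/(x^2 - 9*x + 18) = (x - 4)/(x - 3)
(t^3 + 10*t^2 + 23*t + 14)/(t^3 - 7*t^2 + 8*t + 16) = (t^2 + 9*t + 14)/(t^2 - 8*t + 16)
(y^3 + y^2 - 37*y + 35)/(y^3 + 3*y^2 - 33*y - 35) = (y - 1)/(y + 1)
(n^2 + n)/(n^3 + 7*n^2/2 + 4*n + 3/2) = 2*n/(2*n^2 + 5*n + 3)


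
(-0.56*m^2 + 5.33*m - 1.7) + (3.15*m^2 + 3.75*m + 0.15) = 2.59*m^2 + 9.08*m - 1.55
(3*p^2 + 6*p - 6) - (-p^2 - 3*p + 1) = 4*p^2 + 9*p - 7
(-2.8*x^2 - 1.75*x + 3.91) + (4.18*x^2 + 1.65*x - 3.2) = 1.38*x^2 - 0.1*x + 0.71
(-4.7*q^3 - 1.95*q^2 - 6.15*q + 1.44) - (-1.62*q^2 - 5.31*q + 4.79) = -4.7*q^3 - 0.33*q^2 - 0.840000000000001*q - 3.35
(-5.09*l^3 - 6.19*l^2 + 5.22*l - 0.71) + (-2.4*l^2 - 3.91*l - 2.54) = -5.09*l^3 - 8.59*l^2 + 1.31*l - 3.25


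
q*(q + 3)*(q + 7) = q^3 + 10*q^2 + 21*q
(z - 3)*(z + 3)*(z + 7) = z^3 + 7*z^2 - 9*z - 63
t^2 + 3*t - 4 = (t - 1)*(t + 4)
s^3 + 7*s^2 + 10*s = s*(s + 2)*(s + 5)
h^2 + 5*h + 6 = (h + 2)*(h + 3)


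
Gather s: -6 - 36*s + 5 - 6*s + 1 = -42*s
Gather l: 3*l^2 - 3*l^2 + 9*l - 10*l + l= 0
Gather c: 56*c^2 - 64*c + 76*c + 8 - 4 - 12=56*c^2 + 12*c - 8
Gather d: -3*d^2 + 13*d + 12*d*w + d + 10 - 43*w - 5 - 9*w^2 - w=-3*d^2 + d*(12*w + 14) - 9*w^2 - 44*w + 5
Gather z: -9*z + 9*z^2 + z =9*z^2 - 8*z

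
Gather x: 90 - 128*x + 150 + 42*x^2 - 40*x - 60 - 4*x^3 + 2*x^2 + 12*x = -4*x^3 + 44*x^2 - 156*x + 180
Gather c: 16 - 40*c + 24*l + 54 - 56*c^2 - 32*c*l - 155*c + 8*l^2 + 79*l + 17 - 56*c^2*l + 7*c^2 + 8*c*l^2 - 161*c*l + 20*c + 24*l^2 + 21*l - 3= c^2*(-56*l - 49) + c*(8*l^2 - 193*l - 175) + 32*l^2 + 124*l + 84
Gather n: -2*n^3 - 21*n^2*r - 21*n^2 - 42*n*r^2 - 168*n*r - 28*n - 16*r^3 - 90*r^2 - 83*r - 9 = -2*n^3 + n^2*(-21*r - 21) + n*(-42*r^2 - 168*r - 28) - 16*r^3 - 90*r^2 - 83*r - 9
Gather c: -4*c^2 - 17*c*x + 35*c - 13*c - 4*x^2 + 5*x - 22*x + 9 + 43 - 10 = -4*c^2 + c*(22 - 17*x) - 4*x^2 - 17*x + 42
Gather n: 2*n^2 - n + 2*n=2*n^2 + n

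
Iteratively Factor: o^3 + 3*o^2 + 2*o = (o)*(o^2 + 3*o + 2) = o*(o + 2)*(o + 1)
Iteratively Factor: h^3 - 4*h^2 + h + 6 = (h - 3)*(h^2 - h - 2) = (h - 3)*(h - 2)*(h + 1)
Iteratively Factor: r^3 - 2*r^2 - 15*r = (r - 5)*(r^2 + 3*r) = r*(r - 5)*(r + 3)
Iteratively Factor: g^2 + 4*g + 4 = (g + 2)*(g + 2)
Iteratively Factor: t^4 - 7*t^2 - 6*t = (t - 3)*(t^3 + 3*t^2 + 2*t) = (t - 3)*(t + 2)*(t^2 + t) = t*(t - 3)*(t + 2)*(t + 1)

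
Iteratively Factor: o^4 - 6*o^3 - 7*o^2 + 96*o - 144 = (o - 3)*(o^3 - 3*o^2 - 16*o + 48) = (o - 4)*(o - 3)*(o^2 + o - 12) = (o - 4)*(o - 3)*(o + 4)*(o - 3)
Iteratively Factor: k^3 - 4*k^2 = (k)*(k^2 - 4*k) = k*(k - 4)*(k)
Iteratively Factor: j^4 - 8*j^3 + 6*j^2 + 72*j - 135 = (j - 5)*(j^3 - 3*j^2 - 9*j + 27) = (j - 5)*(j - 3)*(j^2 - 9) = (j - 5)*(j - 3)^2*(j + 3)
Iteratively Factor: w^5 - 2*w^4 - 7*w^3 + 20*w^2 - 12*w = (w - 2)*(w^4 - 7*w^2 + 6*w) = (w - 2)^2*(w^3 + 2*w^2 - 3*w) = (w - 2)^2*(w + 3)*(w^2 - w) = w*(w - 2)^2*(w + 3)*(w - 1)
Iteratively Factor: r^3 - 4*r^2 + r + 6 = (r + 1)*(r^2 - 5*r + 6) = (r - 2)*(r + 1)*(r - 3)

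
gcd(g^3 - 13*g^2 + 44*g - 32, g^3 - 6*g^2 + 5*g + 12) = g - 4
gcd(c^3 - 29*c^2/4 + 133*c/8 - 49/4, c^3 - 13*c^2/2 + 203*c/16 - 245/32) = c^2 - 21*c/4 + 49/8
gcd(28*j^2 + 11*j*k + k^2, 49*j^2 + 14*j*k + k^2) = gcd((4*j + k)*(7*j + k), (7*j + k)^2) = 7*j + k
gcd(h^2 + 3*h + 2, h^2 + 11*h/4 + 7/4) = h + 1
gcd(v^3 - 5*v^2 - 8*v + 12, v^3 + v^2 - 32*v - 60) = v^2 - 4*v - 12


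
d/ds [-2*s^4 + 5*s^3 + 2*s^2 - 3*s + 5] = -8*s^3 + 15*s^2 + 4*s - 3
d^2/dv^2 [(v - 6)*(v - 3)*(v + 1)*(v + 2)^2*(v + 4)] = 30*v^4 - 420*v^2 - 324*v + 392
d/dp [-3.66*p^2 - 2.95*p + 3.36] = -7.32*p - 2.95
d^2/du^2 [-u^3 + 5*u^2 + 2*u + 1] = 10 - 6*u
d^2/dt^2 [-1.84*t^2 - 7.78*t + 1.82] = -3.68000000000000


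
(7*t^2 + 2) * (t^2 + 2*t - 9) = 7*t^4 + 14*t^3 - 61*t^2 + 4*t - 18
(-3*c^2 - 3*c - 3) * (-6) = 18*c^2 + 18*c + 18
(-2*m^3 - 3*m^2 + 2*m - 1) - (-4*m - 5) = -2*m^3 - 3*m^2 + 6*m + 4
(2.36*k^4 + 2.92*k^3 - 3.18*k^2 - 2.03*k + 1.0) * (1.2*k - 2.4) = 2.832*k^5 - 2.16*k^4 - 10.824*k^3 + 5.196*k^2 + 6.072*k - 2.4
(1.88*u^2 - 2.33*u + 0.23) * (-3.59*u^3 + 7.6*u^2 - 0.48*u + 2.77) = -6.7492*u^5 + 22.6527*u^4 - 19.4361*u^3 + 8.074*u^2 - 6.5645*u + 0.6371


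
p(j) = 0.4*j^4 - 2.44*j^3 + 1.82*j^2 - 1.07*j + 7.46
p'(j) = 1.6*j^3 - 7.32*j^2 + 3.64*j - 1.07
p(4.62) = -17.01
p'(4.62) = 17.28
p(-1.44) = 21.78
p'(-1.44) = -26.27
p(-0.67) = 9.81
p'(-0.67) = -7.28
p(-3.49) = 196.42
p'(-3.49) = -170.95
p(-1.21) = 16.60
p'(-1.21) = -19.03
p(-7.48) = 2390.63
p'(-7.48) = -1107.47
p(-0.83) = 11.19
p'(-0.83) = -10.05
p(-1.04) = 13.75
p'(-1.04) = -14.57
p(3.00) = -12.85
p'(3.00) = -12.83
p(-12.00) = 12793.10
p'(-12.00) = -3863.63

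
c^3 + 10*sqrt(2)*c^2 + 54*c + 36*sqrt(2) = (c + sqrt(2))*(c + 3*sqrt(2))*(c + 6*sqrt(2))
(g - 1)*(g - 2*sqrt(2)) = g^2 - 2*sqrt(2)*g - g + 2*sqrt(2)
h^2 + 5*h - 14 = (h - 2)*(h + 7)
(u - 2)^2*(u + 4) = u^3 - 12*u + 16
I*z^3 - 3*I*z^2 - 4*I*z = z*(z - 4)*(I*z + I)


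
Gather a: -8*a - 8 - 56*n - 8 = -8*a - 56*n - 16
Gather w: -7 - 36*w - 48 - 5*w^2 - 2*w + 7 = -5*w^2 - 38*w - 48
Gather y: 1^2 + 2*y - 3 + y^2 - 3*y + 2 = y^2 - y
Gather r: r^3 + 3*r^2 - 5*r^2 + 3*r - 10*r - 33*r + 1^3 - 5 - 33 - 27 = r^3 - 2*r^2 - 40*r - 64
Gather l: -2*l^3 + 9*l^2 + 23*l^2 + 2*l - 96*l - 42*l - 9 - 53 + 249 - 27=-2*l^3 + 32*l^2 - 136*l + 160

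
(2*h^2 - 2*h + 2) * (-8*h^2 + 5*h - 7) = -16*h^4 + 26*h^3 - 40*h^2 + 24*h - 14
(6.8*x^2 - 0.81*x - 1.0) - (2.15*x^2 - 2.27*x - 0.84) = 4.65*x^2 + 1.46*x - 0.16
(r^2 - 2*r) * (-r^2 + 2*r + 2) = -r^4 + 4*r^3 - 2*r^2 - 4*r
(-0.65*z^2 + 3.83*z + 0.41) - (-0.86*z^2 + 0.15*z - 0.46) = 0.21*z^2 + 3.68*z + 0.87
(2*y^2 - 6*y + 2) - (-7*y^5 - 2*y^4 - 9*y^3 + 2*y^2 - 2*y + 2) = 7*y^5 + 2*y^4 + 9*y^3 - 4*y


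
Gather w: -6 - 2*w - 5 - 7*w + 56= 45 - 9*w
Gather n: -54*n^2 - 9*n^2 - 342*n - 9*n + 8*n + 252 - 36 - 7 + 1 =-63*n^2 - 343*n + 210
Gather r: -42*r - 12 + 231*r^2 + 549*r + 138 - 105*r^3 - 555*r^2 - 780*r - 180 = -105*r^3 - 324*r^2 - 273*r - 54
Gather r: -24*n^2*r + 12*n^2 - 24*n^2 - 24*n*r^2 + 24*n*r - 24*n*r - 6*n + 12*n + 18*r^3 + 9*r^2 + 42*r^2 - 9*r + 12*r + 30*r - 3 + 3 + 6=-12*n^2 + 6*n + 18*r^3 + r^2*(51 - 24*n) + r*(33 - 24*n^2) + 6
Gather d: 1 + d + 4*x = d + 4*x + 1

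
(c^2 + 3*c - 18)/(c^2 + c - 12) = (c + 6)/(c + 4)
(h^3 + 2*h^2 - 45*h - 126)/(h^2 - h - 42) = h + 3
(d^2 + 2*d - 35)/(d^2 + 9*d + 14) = (d - 5)/(d + 2)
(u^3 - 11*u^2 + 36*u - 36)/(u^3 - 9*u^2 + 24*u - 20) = (u^2 - 9*u + 18)/(u^2 - 7*u + 10)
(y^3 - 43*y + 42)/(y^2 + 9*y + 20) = (y^3 - 43*y + 42)/(y^2 + 9*y + 20)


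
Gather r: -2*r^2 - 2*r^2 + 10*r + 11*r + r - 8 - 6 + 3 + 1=-4*r^2 + 22*r - 10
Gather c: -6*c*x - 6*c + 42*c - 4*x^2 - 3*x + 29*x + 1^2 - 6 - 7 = c*(36 - 6*x) - 4*x^2 + 26*x - 12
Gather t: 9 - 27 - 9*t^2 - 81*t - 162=-9*t^2 - 81*t - 180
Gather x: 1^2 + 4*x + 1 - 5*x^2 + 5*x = -5*x^2 + 9*x + 2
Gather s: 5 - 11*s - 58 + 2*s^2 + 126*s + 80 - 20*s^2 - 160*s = -18*s^2 - 45*s + 27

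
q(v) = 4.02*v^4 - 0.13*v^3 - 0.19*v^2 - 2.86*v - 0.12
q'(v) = 16.08*v^3 - 0.39*v^2 - 0.38*v - 2.86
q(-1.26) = 13.57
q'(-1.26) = -35.17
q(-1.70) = 38.41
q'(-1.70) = -82.34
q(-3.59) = 681.45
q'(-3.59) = -750.52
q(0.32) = -1.02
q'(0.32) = -2.49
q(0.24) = -0.81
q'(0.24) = -2.75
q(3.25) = 432.61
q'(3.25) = 543.78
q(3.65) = 694.09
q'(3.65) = 772.48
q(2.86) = 256.07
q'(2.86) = 369.03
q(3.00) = 311.70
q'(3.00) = 426.65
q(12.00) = 83072.28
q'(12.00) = 27722.66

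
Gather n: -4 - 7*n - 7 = -7*n - 11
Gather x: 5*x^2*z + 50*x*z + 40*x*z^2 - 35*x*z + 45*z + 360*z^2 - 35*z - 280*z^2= 5*x^2*z + x*(40*z^2 + 15*z) + 80*z^2 + 10*z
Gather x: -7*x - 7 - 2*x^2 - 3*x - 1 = -2*x^2 - 10*x - 8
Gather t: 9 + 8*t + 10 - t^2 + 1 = -t^2 + 8*t + 20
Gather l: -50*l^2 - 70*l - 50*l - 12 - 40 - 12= -50*l^2 - 120*l - 64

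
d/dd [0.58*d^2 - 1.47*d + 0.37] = 1.16*d - 1.47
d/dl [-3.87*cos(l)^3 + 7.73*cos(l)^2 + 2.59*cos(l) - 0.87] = (11.61*cos(l)^2 - 15.46*cos(l) - 2.59)*sin(l)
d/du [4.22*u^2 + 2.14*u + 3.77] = 8.44*u + 2.14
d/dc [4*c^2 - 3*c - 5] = 8*c - 3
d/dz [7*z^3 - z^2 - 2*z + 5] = 21*z^2 - 2*z - 2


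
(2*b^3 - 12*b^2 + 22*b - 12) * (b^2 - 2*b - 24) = 2*b^5 - 16*b^4 - 2*b^3 + 232*b^2 - 504*b + 288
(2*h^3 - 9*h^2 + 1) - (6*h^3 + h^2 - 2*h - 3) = -4*h^3 - 10*h^2 + 2*h + 4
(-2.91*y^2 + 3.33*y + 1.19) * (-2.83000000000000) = 8.2353*y^2 - 9.4239*y - 3.3677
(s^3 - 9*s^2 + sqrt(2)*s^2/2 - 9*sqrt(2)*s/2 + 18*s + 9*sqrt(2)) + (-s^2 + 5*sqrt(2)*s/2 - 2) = s^3 - 10*s^2 + sqrt(2)*s^2/2 - 2*sqrt(2)*s + 18*s - 2 + 9*sqrt(2)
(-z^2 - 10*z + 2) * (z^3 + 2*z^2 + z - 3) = -z^5 - 12*z^4 - 19*z^3 - 3*z^2 + 32*z - 6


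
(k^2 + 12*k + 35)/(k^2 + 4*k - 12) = (k^2 + 12*k + 35)/(k^2 + 4*k - 12)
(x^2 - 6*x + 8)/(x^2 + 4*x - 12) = (x - 4)/(x + 6)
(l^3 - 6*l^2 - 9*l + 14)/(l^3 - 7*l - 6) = (l^2 - 8*l + 7)/(l^2 - 2*l - 3)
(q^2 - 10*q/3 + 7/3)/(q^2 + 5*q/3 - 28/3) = (q - 1)/(q + 4)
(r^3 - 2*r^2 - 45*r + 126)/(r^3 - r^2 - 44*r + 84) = (r - 3)/(r - 2)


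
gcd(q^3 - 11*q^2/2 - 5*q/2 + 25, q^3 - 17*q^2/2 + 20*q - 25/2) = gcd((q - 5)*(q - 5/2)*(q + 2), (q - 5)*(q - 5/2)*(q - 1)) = q^2 - 15*q/2 + 25/2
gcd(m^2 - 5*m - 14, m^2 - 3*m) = 1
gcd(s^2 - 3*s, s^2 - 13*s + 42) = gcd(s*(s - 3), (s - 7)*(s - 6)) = 1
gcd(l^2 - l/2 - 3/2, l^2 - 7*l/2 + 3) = l - 3/2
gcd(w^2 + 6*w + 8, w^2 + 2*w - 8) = w + 4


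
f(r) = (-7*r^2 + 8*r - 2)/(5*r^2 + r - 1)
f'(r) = (8 - 14*r)/(5*r^2 + r - 1) + (-10*r - 1)*(-7*r^2 + 8*r - 2)/(5*r^2 + r - 1)^2 = (-47*r^2 + 34*r - 6)/(25*r^4 + 10*r^3 - 9*r^2 - 2*r + 1)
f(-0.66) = -19.94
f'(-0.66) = -182.29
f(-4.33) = -1.90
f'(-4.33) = -0.13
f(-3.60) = -2.02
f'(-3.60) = -0.20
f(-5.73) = -1.76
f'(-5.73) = -0.07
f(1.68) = -0.56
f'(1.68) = -0.37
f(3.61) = -0.95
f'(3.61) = -0.11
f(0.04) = 1.78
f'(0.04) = -5.20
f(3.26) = -0.91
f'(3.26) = -0.13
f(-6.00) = -1.75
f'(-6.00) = -0.06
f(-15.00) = -1.53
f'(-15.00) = -0.00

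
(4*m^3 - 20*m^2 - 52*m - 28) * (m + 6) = 4*m^4 + 4*m^3 - 172*m^2 - 340*m - 168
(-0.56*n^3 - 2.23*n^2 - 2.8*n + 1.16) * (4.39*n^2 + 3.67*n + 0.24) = -2.4584*n^5 - 11.8449*n^4 - 20.6105*n^3 - 5.7188*n^2 + 3.5852*n + 0.2784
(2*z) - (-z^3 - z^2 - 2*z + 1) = z^3 + z^2 + 4*z - 1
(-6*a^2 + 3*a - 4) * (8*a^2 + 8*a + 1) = -48*a^4 - 24*a^3 - 14*a^2 - 29*a - 4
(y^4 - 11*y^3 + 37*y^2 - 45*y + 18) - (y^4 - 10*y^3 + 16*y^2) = -y^3 + 21*y^2 - 45*y + 18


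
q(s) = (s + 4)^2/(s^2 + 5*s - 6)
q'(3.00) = -0.89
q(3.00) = 2.72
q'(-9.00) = 0.03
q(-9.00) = 0.83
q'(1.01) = -35714.27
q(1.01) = 358.06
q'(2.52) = -1.54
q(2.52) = 3.28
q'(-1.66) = -0.47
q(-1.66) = -0.47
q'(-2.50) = -0.24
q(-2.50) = -0.18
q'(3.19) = -0.74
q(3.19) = 2.57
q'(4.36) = -0.31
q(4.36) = 2.01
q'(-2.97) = -0.16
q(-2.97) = -0.09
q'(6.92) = -0.10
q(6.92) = 1.56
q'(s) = (-2*s - 5)*(s + 4)^2/(s^2 + 5*s - 6)^2 + (2*s + 8)/(s^2 + 5*s - 6)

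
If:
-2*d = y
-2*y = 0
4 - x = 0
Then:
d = 0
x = 4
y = 0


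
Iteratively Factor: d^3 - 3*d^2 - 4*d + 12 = (d + 2)*(d^2 - 5*d + 6) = (d - 3)*(d + 2)*(d - 2)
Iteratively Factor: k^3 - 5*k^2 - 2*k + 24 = (k - 4)*(k^2 - k - 6) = (k - 4)*(k - 3)*(k + 2)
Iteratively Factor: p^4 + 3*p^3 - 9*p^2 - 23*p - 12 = (p - 3)*(p^3 + 6*p^2 + 9*p + 4) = (p - 3)*(p + 1)*(p^2 + 5*p + 4) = (p - 3)*(p + 1)*(p + 4)*(p + 1)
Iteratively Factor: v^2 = (v)*(v)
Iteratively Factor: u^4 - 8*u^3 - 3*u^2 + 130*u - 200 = (u - 5)*(u^3 - 3*u^2 - 18*u + 40) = (u - 5)*(u + 4)*(u^2 - 7*u + 10) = (u - 5)^2*(u + 4)*(u - 2)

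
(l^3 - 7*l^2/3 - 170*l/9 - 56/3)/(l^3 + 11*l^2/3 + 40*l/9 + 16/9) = (3*l^2 - 11*l - 42)/(3*l^2 + 7*l + 4)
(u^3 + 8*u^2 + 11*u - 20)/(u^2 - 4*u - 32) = (u^2 + 4*u - 5)/(u - 8)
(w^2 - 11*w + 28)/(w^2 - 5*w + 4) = (w - 7)/(w - 1)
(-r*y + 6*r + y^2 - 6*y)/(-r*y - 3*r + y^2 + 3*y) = (y - 6)/(y + 3)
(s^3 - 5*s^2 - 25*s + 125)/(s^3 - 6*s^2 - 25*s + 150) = (s - 5)/(s - 6)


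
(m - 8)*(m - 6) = m^2 - 14*m + 48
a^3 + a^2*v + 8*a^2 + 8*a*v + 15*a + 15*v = (a + 3)*(a + 5)*(a + v)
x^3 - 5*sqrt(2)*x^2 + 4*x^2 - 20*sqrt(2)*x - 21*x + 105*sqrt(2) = (x - 3)*(x + 7)*(x - 5*sqrt(2))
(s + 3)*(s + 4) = s^2 + 7*s + 12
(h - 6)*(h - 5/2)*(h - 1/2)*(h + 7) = h^4 - 2*h^3 - 175*h^2/4 + 509*h/4 - 105/2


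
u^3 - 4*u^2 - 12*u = u*(u - 6)*(u + 2)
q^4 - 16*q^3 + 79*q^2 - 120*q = q*(q - 8)*(q - 5)*(q - 3)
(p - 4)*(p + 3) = p^2 - p - 12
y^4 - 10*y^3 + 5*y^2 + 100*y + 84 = (y - 7)*(y - 6)*(y + 1)*(y + 2)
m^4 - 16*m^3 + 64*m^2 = m^2*(m - 8)^2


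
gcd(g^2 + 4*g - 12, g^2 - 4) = g - 2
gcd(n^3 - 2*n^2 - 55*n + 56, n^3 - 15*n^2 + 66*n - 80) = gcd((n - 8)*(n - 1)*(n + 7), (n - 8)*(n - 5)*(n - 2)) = n - 8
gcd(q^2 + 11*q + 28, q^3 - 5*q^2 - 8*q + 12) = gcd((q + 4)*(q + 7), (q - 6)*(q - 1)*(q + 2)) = 1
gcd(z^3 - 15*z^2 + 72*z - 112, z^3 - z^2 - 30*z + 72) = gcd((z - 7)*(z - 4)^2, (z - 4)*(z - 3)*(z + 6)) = z - 4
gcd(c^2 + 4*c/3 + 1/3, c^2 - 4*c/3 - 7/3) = c + 1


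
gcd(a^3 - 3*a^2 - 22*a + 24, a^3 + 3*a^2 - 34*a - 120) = a^2 - 2*a - 24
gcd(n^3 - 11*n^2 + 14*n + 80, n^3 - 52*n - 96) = n^2 - 6*n - 16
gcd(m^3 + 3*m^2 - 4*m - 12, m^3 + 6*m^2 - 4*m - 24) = m^2 - 4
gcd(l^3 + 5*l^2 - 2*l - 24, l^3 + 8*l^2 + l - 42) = l^2 + l - 6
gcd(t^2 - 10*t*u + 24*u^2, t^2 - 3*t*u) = 1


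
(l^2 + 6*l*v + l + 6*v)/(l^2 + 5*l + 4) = (l + 6*v)/(l + 4)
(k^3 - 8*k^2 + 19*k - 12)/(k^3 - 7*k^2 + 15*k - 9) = (k - 4)/(k - 3)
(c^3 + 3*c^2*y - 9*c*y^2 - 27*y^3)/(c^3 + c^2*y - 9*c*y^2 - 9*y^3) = (c + 3*y)/(c + y)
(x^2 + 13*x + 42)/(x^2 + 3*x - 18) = (x + 7)/(x - 3)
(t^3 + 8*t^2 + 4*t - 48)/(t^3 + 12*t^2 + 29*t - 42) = (t^2 + 2*t - 8)/(t^2 + 6*t - 7)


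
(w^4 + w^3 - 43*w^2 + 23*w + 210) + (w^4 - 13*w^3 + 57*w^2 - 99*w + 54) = 2*w^4 - 12*w^3 + 14*w^2 - 76*w + 264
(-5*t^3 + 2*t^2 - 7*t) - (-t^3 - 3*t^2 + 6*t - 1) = -4*t^3 + 5*t^2 - 13*t + 1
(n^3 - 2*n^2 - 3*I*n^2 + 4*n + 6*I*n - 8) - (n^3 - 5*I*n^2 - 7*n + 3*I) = -2*n^2 + 2*I*n^2 + 11*n + 6*I*n - 8 - 3*I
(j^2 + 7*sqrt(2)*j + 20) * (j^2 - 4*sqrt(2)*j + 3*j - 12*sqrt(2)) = j^4 + 3*j^3 + 3*sqrt(2)*j^3 - 36*j^2 + 9*sqrt(2)*j^2 - 80*sqrt(2)*j - 108*j - 240*sqrt(2)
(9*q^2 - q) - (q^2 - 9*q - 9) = 8*q^2 + 8*q + 9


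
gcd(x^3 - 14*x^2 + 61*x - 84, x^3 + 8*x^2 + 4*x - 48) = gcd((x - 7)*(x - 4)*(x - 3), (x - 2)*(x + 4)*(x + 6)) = 1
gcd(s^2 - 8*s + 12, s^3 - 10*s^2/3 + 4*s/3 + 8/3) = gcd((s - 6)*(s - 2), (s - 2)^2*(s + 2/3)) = s - 2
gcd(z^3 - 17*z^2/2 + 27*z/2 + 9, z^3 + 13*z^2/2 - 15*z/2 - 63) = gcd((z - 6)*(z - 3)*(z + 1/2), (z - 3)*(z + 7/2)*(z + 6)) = z - 3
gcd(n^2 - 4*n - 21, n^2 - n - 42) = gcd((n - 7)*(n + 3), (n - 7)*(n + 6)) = n - 7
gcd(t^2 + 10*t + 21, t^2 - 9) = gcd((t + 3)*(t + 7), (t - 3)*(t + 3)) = t + 3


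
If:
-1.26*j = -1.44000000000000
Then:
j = 1.14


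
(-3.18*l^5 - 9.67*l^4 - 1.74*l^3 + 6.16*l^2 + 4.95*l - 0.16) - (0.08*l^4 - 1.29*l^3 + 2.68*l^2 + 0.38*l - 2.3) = -3.18*l^5 - 9.75*l^4 - 0.45*l^3 + 3.48*l^2 + 4.57*l + 2.14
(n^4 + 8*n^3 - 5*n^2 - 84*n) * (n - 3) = n^5 + 5*n^4 - 29*n^3 - 69*n^2 + 252*n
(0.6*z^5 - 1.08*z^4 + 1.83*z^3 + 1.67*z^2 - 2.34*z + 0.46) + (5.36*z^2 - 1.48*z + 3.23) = 0.6*z^5 - 1.08*z^4 + 1.83*z^3 + 7.03*z^2 - 3.82*z + 3.69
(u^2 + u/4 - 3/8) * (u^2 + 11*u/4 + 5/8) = u^4 + 3*u^3 + 15*u^2/16 - 7*u/8 - 15/64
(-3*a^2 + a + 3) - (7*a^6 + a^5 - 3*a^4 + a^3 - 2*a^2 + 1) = -7*a^6 - a^5 + 3*a^4 - a^3 - a^2 + a + 2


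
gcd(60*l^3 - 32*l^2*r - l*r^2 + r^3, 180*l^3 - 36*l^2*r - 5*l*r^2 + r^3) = -30*l^2 + l*r + r^2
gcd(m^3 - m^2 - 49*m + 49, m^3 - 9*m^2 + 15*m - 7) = m^2 - 8*m + 7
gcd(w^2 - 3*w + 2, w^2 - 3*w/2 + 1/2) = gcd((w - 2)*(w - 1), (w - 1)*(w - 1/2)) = w - 1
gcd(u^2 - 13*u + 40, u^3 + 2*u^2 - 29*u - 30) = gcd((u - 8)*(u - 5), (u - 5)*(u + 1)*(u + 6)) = u - 5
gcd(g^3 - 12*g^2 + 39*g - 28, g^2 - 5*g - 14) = g - 7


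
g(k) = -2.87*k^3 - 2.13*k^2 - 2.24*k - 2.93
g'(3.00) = -92.51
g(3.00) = -106.31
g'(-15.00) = -1875.59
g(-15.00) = 9237.67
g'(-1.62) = -17.93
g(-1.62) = 7.31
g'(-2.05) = -29.69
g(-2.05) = 17.44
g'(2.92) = -88.09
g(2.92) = -99.09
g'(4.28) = -178.19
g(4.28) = -276.55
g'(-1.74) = -20.90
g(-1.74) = 9.64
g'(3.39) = -115.63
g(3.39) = -146.81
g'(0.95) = -14.06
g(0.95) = -9.44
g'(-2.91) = -62.75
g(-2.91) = 56.27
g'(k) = -8.61*k^2 - 4.26*k - 2.24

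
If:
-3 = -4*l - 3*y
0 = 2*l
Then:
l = 0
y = 1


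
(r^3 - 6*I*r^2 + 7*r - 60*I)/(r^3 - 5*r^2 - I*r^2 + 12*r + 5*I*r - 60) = (r - 5*I)/(r - 5)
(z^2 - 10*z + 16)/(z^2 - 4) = (z - 8)/(z + 2)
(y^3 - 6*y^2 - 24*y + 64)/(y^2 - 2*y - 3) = (-y^3 + 6*y^2 + 24*y - 64)/(-y^2 + 2*y + 3)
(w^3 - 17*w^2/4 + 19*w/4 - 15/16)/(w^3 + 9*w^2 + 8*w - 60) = (16*w^3 - 68*w^2 + 76*w - 15)/(16*(w^3 + 9*w^2 + 8*w - 60))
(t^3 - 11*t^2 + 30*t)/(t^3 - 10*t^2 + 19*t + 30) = t/(t + 1)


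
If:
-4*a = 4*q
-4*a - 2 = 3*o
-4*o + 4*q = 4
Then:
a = 1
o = -2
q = -1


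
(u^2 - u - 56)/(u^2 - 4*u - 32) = (u + 7)/(u + 4)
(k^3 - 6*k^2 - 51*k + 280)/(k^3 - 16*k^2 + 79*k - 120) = (k + 7)/(k - 3)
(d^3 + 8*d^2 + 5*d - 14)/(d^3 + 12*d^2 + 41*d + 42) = (d - 1)/(d + 3)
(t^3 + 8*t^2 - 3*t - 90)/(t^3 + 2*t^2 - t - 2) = (t^3 + 8*t^2 - 3*t - 90)/(t^3 + 2*t^2 - t - 2)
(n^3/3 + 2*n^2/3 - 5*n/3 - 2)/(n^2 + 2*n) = (n^3 + 2*n^2 - 5*n - 6)/(3*n*(n + 2))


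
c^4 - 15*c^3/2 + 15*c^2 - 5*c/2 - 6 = (c - 4)*(c - 3)*(c - 1)*(c + 1/2)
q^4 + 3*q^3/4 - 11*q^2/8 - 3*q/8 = q*(q - 1)*(q + 1/4)*(q + 3/2)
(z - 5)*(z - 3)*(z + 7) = z^3 - z^2 - 41*z + 105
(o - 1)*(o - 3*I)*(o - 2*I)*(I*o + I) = I*o^4 + 5*o^3 - 7*I*o^2 - 5*o + 6*I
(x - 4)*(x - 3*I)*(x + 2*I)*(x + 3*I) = x^4 - 4*x^3 + 2*I*x^3 + 9*x^2 - 8*I*x^2 - 36*x + 18*I*x - 72*I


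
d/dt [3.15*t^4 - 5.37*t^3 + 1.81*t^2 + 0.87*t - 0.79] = 12.6*t^3 - 16.11*t^2 + 3.62*t + 0.87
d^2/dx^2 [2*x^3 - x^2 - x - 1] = 12*x - 2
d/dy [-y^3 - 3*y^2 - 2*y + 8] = -3*y^2 - 6*y - 2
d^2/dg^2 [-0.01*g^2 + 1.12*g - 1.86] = -0.0200000000000000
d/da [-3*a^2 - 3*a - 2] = -6*a - 3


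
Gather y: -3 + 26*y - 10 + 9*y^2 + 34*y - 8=9*y^2 + 60*y - 21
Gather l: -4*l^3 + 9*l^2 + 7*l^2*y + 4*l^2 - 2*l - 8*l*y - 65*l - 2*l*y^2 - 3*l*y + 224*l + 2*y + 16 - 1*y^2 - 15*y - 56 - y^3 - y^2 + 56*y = -4*l^3 + l^2*(7*y + 13) + l*(-2*y^2 - 11*y + 157) - y^3 - 2*y^2 + 43*y - 40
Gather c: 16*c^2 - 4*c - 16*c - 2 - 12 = 16*c^2 - 20*c - 14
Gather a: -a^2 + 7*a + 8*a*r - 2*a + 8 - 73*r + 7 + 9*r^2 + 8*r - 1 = -a^2 + a*(8*r + 5) + 9*r^2 - 65*r + 14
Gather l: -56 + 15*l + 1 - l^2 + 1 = -l^2 + 15*l - 54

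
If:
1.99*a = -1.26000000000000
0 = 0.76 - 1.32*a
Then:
No Solution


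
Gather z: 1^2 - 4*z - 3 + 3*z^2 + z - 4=3*z^2 - 3*z - 6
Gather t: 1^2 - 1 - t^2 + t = -t^2 + t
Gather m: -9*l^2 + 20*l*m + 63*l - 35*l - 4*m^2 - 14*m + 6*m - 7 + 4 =-9*l^2 + 28*l - 4*m^2 + m*(20*l - 8) - 3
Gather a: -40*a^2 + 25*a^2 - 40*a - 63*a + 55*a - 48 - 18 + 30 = -15*a^2 - 48*a - 36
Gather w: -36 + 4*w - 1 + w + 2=5*w - 35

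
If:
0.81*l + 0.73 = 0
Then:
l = -0.90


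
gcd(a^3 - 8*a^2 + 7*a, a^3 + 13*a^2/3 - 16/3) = a - 1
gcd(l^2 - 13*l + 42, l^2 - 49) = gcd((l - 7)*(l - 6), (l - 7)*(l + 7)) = l - 7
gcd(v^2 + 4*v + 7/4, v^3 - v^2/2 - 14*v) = v + 7/2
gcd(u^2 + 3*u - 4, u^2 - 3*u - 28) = u + 4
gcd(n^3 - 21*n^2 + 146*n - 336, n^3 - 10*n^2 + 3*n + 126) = n^2 - 13*n + 42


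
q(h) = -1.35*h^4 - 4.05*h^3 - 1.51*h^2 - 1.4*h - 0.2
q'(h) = -5.4*h^3 - 12.15*h^2 - 3.02*h - 1.4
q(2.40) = -113.03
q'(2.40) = -153.28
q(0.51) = -1.94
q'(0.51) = -6.82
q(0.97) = -7.87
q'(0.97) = -20.69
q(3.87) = -565.79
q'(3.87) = -508.04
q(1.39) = -20.98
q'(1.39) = -43.58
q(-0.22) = 0.07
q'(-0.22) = -1.27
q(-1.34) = 4.36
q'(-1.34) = -6.18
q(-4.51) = -211.60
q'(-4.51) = 260.45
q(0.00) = -0.20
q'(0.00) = -1.40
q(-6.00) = -920.96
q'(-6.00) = 745.72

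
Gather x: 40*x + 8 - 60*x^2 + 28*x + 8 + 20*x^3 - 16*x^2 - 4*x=20*x^3 - 76*x^2 + 64*x + 16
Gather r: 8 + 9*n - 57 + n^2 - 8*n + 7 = n^2 + n - 42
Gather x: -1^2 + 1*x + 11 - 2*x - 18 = -x - 8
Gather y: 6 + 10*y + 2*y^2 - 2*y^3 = -2*y^3 + 2*y^2 + 10*y + 6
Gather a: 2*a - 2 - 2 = 2*a - 4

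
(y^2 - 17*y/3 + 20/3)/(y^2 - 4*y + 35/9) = 3*(y - 4)/(3*y - 7)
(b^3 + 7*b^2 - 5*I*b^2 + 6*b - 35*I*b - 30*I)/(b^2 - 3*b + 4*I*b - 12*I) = (b^3 + b^2*(7 - 5*I) + b*(6 - 35*I) - 30*I)/(b^2 + b*(-3 + 4*I) - 12*I)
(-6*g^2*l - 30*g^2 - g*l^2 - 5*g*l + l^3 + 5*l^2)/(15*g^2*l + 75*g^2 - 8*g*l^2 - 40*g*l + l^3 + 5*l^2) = (-2*g - l)/(5*g - l)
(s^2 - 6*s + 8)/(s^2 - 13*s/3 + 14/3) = 3*(s - 4)/(3*s - 7)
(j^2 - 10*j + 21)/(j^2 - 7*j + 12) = (j - 7)/(j - 4)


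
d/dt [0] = 0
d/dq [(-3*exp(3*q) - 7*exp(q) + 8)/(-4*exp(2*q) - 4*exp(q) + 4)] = (-(2*exp(q) + 1)*(3*exp(3*q) + 7*exp(q) - 8) + (9*exp(2*q) + 7)*(exp(2*q) + exp(q) - 1))*exp(q)/(4*(exp(2*q) + exp(q) - 1)^2)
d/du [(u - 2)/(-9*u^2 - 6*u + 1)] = (9*u^2 - 36*u - 11)/(81*u^4 + 108*u^3 + 18*u^2 - 12*u + 1)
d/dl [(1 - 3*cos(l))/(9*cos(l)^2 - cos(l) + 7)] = (27*sin(l)^2 + 18*cos(l) - 7)*sin(l)/(9*sin(l)^2 + cos(l) - 16)^2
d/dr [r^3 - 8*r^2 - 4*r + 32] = 3*r^2 - 16*r - 4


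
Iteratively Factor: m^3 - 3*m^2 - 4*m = (m - 4)*(m^2 + m) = (m - 4)*(m + 1)*(m)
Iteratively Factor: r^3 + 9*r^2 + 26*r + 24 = (r + 2)*(r^2 + 7*r + 12) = (r + 2)*(r + 4)*(r + 3)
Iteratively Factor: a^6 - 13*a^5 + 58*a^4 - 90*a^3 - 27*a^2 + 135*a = (a - 5)*(a^5 - 8*a^4 + 18*a^3 - 27*a) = (a - 5)*(a - 3)*(a^4 - 5*a^3 + 3*a^2 + 9*a) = (a - 5)*(a - 3)^2*(a^3 - 2*a^2 - 3*a) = a*(a - 5)*(a - 3)^2*(a^2 - 2*a - 3) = a*(a - 5)*(a - 3)^2*(a + 1)*(a - 3)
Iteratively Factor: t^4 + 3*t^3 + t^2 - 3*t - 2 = (t + 1)*(t^3 + 2*t^2 - t - 2) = (t + 1)^2*(t^2 + t - 2) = (t + 1)^2*(t + 2)*(t - 1)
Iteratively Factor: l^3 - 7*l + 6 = (l + 3)*(l^2 - 3*l + 2) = (l - 2)*(l + 3)*(l - 1)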